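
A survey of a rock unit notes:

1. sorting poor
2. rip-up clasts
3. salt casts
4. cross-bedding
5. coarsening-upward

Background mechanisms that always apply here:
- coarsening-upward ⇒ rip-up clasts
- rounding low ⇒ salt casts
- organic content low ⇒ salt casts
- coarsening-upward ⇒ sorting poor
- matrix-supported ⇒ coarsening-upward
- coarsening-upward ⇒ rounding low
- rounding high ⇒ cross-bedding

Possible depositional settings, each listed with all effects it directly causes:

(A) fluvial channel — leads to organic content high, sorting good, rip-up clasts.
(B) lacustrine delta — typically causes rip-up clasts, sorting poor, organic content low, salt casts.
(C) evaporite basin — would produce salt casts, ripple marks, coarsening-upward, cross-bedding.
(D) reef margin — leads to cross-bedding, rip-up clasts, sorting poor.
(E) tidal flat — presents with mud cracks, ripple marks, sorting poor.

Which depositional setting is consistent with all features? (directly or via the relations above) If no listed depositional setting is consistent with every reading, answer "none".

C

For each candidate, compare predicted effects to what was observed:
(A) fluvial channel — sorting poor miss; rip-up clasts match; salt casts miss; cross-bedding miss; coarsening-upward miss
(B) lacustrine delta — sorting poor match; rip-up clasts match; salt casts match; cross-bedding miss; coarsening-upward miss
(C) evaporite basin — sorting poor match (through coarsening-upward → sorting poor); rip-up clasts match (through coarsening-upward → rip-up clasts); salt casts match; cross-bedding match; coarsening-upward match
(D) reef margin — does not account for salt casts, coarsening-upward
(E) tidal flat — sorting poor match; rip-up clasts miss; salt casts miss; cross-bedding miss; coarsening-upward miss
(C) is the only candidate with no mismatches.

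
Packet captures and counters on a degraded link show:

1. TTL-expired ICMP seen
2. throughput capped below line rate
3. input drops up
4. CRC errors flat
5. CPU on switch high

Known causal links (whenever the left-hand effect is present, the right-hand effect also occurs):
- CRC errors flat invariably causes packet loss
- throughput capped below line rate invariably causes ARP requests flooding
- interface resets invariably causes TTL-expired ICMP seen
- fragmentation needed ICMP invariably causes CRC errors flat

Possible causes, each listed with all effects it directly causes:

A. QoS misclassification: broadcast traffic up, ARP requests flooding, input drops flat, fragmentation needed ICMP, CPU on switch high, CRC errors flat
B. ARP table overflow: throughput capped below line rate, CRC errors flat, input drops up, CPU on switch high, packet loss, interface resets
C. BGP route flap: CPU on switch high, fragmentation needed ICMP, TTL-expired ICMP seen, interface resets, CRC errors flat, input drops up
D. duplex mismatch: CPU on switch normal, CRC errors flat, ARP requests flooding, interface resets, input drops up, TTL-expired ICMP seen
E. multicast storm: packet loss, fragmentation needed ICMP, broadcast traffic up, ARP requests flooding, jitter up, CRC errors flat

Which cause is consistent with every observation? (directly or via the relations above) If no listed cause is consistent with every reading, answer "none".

B

Per-candidate check:
(A) QoS misclassification — TTL-expired ICMP seen NO; throughput capped below line rate NO; input drops up NO; CRC errors flat yes; CPU on switch high yes
(B) ARP table overflow — TTL-expired ICMP seen yes (via interface resets → TTL-expired ICMP seen); throughput capped below line rate yes; input drops up yes; CRC errors flat yes; CPU on switch high yes
(C) BGP route flap — does not account for throughput capped below line rate
(D) duplex mismatch — TTL-expired ICMP seen yes; throughput capped below line rate NO; input drops up yes; CRC errors flat yes; CPU on switch high NO
(E) multicast storm — does not account for TTL-expired ICMP seen, throughput capped below line rate, input drops up, CPU on switch high
(B) is the only candidate with no mismatches.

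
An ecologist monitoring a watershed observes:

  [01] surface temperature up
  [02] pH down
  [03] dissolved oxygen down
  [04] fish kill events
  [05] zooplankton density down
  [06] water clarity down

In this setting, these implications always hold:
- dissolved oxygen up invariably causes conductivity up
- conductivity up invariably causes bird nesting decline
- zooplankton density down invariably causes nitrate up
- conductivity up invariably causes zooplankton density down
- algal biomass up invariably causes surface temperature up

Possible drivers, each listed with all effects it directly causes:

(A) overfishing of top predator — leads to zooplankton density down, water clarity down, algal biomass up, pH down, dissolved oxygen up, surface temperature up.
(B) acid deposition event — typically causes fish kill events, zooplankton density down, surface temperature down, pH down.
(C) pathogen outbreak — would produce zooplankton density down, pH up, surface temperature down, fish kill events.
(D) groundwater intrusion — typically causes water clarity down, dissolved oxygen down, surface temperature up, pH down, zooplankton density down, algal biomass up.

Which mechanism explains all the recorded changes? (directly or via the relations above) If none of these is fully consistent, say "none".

For each candidate, compare predicted effects to what was observed:
(A) overfishing of top predator — fails on dissolved oxygen down, fish kill events (predicts dissolved oxygen up, not dissolved oxygen down)
(B) acid deposition event — surface temperature up NO; pH down yes; dissolved oxygen down NO; fish kill events yes; zooplankton density down yes; water clarity down NO
(C) pathogen outbreak — surface temperature up NO; pH down NO; dissolved oxygen down NO; fish kill events yes; zooplankton density down yes; water clarity down NO
(D) groundwater intrusion — does not account for fish kill events
Every candidate fails on at least one observation.

none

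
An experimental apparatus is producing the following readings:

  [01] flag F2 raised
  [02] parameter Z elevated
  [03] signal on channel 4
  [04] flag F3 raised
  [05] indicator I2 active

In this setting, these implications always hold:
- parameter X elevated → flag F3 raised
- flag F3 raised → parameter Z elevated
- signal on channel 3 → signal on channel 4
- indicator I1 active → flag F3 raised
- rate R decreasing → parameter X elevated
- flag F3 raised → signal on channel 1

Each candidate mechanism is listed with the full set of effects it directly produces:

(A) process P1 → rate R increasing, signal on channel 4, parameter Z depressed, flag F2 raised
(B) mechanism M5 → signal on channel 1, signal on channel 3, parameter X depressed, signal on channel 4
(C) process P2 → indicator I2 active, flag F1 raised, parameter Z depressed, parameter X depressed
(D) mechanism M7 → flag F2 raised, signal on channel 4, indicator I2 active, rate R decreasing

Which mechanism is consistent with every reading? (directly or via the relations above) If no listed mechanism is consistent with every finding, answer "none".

D

Testing each hypothesis:
(A) process P1 — flag F2 raised match; parameter Z elevated miss; signal on channel 4 match; flag F3 raised miss; indicator I2 active miss
(B) mechanism M5 — flag F2 raised miss; parameter Z elevated miss; signal on channel 4 match; flag F3 raised miss; indicator I2 active miss
(C) process P2 — flag F2 raised miss; parameter Z elevated miss; signal on channel 4 miss; flag F3 raised miss; indicator I2 active match
(D) mechanism M7 — flag F2 raised match; parameter Z elevated match (via rate R decreasing → parameter X elevated → flag F3 raised → parameter Z elevated); signal on channel 4 match; flag F3 raised match (via rate R decreasing → parameter X elevated → flag F3 raised); indicator I2 active match
(D) alone accounts for all the evidence.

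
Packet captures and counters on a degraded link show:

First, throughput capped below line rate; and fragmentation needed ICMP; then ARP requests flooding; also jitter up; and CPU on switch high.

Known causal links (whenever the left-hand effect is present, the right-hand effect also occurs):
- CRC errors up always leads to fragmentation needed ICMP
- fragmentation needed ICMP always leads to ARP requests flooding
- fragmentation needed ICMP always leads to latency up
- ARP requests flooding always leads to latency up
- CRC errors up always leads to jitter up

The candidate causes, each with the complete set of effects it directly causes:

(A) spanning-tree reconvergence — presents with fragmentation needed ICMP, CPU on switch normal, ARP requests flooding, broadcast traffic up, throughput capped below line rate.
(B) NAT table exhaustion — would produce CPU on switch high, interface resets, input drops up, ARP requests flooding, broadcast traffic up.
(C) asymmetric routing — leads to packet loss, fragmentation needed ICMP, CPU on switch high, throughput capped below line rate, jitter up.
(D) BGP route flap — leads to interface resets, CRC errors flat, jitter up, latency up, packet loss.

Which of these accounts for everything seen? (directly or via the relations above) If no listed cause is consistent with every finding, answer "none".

C

For each candidate, compare predicted effects to what was observed:
(A) spanning-tree reconvergence — fails on jitter up, CPU on switch high (predicts CPU on switch normal, not CPU on switch high)
(B) NAT table exhaustion — throughput capped below line rate miss; fragmentation needed ICMP miss; ARP requests flooding match; jitter up miss; CPU on switch high match
(C) asymmetric routing — accounts for every observation (ARP requests flooding via fragmentation needed ICMP → ARP requests flooding)
(D) BGP route flap — throughput capped below line rate miss; fragmentation needed ICMP miss; ARP requests flooding miss; jitter up match; CPU on switch high miss
Only (C) is consistent with every observation.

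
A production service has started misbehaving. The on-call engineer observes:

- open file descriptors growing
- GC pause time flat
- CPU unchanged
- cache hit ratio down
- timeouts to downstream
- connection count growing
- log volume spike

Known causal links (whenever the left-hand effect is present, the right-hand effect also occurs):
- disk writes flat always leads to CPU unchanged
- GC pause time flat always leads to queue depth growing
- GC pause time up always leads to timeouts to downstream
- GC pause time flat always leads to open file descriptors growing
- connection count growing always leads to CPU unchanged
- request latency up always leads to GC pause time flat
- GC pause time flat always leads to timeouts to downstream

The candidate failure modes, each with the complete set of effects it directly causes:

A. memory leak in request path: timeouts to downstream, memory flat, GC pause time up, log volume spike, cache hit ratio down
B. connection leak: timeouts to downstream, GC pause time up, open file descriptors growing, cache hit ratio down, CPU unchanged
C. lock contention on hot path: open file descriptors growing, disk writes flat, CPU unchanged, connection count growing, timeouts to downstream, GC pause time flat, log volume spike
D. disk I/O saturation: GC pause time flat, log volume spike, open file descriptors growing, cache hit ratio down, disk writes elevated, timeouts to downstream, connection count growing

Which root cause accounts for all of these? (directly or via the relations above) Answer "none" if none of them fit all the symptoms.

Testing each hypothesis:
(A) memory leak in request path — fails on open file descriptors growing, GC pause time flat, CPU unchanged, connection count growing (predicts GC pause time up, not GC pause time flat)
(B) connection leak — fails on GC pause time flat, connection count growing, log volume spike (predicts GC pause time up, not GC pause time flat)
(C) lock contention on hot path — open file descriptors growing yes; GC pause time flat yes; CPU unchanged yes; cache hit ratio down NO; timeouts to downstream yes; connection count growing yes; log volume spike yes
(D) disk I/O saturation — open file descriptors growing yes; GC pause time flat yes; CPU unchanged yes (by connection count growing → CPU unchanged); cache hit ratio down yes; timeouts to downstream yes; connection count growing yes; log volume spike yes
(D) alone accounts for all the evidence.

D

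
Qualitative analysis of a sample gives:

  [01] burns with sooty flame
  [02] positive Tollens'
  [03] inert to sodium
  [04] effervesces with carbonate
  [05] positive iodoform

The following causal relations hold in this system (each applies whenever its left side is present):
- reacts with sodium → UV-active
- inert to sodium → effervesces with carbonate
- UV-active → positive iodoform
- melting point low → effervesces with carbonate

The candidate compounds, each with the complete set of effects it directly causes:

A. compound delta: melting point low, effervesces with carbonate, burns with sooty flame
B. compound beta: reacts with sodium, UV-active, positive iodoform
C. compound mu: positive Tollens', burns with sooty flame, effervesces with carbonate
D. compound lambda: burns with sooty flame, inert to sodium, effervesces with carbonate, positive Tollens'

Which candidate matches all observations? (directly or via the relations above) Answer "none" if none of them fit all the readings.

none

Testing each hypothesis:
(A) compound delta — does not account for positive Tollens', inert to sodium, positive iodoform
(B) compound beta — burns with sooty flame ✗; positive Tollens' ✗; inert to sodium ✗; effervesces with carbonate ✗; positive iodoform ✓
(C) compound mu — burns with sooty flame ✓; positive Tollens' ✓; inert to sodium ✗; effervesces with carbonate ✓; positive iodoform ✗
(D) compound lambda — burns with sooty flame ✓; positive Tollens' ✓; inert to sodium ✓; effervesces with carbonate ✓; positive iodoform ✗
No candidate is consistent with all observations.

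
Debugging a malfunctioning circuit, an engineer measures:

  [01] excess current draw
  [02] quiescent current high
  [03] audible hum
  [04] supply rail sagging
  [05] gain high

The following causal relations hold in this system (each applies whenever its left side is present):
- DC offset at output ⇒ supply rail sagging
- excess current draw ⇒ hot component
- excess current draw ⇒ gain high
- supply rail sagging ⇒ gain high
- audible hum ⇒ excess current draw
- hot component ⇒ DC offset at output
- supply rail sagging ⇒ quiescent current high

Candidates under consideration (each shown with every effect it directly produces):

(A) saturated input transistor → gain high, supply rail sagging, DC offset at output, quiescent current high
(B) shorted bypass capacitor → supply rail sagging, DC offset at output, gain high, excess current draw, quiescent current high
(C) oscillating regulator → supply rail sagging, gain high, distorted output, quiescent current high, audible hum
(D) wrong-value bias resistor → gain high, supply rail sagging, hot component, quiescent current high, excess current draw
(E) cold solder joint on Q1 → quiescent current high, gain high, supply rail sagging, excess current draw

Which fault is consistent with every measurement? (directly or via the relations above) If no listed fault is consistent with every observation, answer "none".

Per-candidate check:
(A) saturated input transistor — excess current draw -; quiescent current high +; audible hum -; supply rail sagging +; gain high +
(B) shorted bypass capacitor — excess current draw +; quiescent current high +; audible hum -; supply rail sagging +; gain high +
(C) oscillating regulator — excess current draw + (by audible hum → excess current draw); quiescent current high +; audible hum +; supply rail sagging +; gain high +
(D) wrong-value bias resistor — does not account for audible hum
(E) cold solder joint on Q1 — does not account for audible hum
Only (C) is consistent with every observation.

C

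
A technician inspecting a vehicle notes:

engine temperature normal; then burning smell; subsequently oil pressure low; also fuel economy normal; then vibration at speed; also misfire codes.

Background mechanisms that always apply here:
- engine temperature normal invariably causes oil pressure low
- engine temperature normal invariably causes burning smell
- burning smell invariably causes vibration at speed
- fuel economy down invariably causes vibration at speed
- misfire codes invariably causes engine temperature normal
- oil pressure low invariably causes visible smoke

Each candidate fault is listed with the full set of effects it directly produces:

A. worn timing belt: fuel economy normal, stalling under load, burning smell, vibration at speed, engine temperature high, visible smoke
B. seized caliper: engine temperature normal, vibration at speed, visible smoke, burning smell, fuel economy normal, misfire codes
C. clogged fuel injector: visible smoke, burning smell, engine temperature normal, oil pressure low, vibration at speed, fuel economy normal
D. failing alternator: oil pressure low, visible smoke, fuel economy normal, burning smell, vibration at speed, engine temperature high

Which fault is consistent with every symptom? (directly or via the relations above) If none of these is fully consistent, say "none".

For each candidate, compare predicted effects to what was observed:
(A) worn timing belt — engine temperature normal -; burning smell +; oil pressure low -; fuel economy normal +; vibration at speed +; misfire codes -
(B) seized caliper — engine temperature normal +; burning smell +; oil pressure low + (via engine temperature normal → oil pressure low); fuel economy normal +; vibration at speed +; misfire codes +
(C) clogged fuel injector — engine temperature normal +; burning smell +; oil pressure low +; fuel economy normal +; vibration at speed +; misfire codes -
(D) failing alternator — engine temperature normal -; burning smell +; oil pressure low +; fuel economy normal +; vibration at speed +; misfire codes -
(B) alone accounts for all the evidence.

B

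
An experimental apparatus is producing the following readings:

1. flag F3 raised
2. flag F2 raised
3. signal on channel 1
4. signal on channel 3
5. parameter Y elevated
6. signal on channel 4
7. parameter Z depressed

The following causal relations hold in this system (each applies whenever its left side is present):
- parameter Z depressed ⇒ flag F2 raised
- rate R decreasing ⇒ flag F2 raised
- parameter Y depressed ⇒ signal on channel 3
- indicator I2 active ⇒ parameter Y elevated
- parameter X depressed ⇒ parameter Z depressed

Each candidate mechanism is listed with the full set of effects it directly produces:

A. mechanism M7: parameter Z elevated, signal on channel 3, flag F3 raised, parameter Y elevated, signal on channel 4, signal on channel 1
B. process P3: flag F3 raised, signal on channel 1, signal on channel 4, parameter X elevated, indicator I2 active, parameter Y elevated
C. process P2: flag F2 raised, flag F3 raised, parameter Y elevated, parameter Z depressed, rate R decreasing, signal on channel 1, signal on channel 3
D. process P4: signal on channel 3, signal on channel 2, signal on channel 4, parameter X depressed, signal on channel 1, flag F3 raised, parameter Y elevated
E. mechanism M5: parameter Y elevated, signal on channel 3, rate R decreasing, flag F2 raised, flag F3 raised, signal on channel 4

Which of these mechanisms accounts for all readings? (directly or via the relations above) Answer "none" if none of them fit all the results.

Per-candidate check:
(A) mechanism M7 — flag F3 raised yes; flag F2 raised NO; signal on channel 1 yes; signal on channel 3 yes; parameter Y elevated yes; signal on channel 4 yes; parameter Z depressed NO
(B) process P3 — does not account for flag F2 raised, signal on channel 3, parameter Z depressed
(C) process P2 — flag F3 raised yes; flag F2 raised yes; signal on channel 1 yes; signal on channel 3 yes; parameter Y elevated yes; signal on channel 4 NO; parameter Z depressed yes
(D) process P4 — accounts for every observation (flag F2 raised via parameter X depressed → parameter Z depressed → flag F2 raised)
(E) mechanism M5 — flag F3 raised yes; flag F2 raised yes; signal on channel 1 NO; signal on channel 3 yes; parameter Y elevated yes; signal on channel 4 yes; parameter Z depressed NO
Only (D) is consistent with every observation.

D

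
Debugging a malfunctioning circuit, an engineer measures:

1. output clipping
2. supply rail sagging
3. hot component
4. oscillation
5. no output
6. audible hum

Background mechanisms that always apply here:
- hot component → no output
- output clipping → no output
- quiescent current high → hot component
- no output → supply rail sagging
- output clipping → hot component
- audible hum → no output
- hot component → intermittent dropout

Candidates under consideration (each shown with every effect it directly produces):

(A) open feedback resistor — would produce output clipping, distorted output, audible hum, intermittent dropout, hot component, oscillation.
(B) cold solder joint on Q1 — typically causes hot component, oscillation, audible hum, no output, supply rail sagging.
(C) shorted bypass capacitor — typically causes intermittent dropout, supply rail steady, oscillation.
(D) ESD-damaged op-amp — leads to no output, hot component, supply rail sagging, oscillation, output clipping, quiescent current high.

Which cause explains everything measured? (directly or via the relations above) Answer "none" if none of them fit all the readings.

Checking each candidate against the observations:
(A) open feedback resistor — accounts for every observation (supply rail sagging via audible hum → no output → supply rail sagging)
(B) cold solder joint on Q1 — does not account for output clipping
(C) shorted bypass capacitor — fails on output clipping, supply rail sagging, hot component, no output, audible hum (predicts supply rail steady, not supply rail sagging)
(D) ESD-damaged op-amp — does not account for audible hum
(A) is the only candidate with no mismatches.

A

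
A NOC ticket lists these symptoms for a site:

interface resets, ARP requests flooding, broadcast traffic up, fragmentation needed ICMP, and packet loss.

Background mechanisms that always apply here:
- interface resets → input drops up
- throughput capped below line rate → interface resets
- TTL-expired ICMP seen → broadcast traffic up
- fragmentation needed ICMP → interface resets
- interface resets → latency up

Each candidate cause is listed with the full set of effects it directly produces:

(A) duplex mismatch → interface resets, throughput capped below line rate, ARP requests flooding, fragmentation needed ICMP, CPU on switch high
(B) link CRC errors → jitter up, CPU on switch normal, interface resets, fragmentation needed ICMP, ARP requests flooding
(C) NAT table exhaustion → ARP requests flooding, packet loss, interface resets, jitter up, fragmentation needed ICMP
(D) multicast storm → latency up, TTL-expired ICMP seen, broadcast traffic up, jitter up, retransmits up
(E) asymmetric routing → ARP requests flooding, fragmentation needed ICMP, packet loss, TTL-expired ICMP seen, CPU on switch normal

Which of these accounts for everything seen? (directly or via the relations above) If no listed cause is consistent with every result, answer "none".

E

Per-candidate check:
(A) duplex mismatch — interface resets +; ARP requests flooding +; broadcast traffic up -; fragmentation needed ICMP +; packet loss -
(B) link CRC errors — does not account for broadcast traffic up, packet loss
(C) NAT table exhaustion — interface resets +; ARP requests flooding +; broadcast traffic up -; fragmentation needed ICMP +; packet loss +
(D) multicast storm — interface resets -; ARP requests flooding -; broadcast traffic up +; fragmentation needed ICMP -; packet loss -
(E) asymmetric routing — interface resets + (by fragmentation needed ICMP → interface resets); ARP requests flooding +; broadcast traffic up + (by TTL-expired ICMP seen → broadcast traffic up); fragmentation needed ICMP +; packet loss +
(E) alone accounts for all the evidence.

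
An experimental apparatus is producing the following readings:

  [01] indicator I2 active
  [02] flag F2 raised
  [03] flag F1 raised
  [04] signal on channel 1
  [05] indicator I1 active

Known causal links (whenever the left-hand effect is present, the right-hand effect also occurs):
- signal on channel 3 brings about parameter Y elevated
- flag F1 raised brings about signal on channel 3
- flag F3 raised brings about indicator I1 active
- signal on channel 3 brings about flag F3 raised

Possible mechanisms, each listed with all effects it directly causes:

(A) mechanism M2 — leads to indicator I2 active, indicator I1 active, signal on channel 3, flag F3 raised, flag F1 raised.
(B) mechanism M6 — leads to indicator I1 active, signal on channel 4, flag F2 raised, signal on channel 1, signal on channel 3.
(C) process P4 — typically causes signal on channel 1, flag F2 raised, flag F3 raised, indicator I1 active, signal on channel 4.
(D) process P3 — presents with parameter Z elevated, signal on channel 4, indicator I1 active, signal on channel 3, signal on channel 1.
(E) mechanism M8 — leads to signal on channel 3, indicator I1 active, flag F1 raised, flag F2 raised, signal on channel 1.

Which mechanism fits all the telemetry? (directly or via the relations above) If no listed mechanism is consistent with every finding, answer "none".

none

Testing each hypothesis:
(A) mechanism M2 — does not account for flag F2 raised, signal on channel 1
(B) mechanism M6 — indicator I2 active miss; flag F2 raised match; flag F1 raised miss; signal on channel 1 match; indicator I1 active match
(C) process P4 — indicator I2 active miss; flag F2 raised match; flag F1 raised miss; signal on channel 1 match; indicator I1 active match
(D) process P3 — does not account for indicator I2 active, flag F2 raised, flag F1 raised
(E) mechanism M8 — indicator I2 active miss; flag F2 raised match; flag F1 raised match; signal on channel 1 match; indicator I1 active match
No candidate is consistent with all observations.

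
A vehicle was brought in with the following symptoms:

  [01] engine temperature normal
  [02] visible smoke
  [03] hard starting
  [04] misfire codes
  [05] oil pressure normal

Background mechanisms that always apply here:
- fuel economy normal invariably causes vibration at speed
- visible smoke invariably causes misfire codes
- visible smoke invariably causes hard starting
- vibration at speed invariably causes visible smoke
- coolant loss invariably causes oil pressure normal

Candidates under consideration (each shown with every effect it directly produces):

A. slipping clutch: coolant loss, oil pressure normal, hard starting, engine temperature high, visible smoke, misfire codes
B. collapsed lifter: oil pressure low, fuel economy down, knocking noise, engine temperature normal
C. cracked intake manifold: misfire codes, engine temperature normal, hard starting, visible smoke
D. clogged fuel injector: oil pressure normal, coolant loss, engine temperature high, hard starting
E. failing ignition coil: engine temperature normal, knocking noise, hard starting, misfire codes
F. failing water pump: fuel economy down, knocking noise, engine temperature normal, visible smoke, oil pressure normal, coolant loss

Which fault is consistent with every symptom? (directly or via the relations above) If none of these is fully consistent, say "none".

Checking each candidate against the observations:
(A) slipping clutch — fails on engine temperature normal (predicts engine temperature high, not engine temperature normal)
(B) collapsed lifter — fails on visible smoke, hard starting, misfire codes, oil pressure normal (predicts oil pressure low, not oil pressure normal)
(C) cracked intake manifold — engine temperature normal yes; visible smoke yes; hard starting yes; misfire codes yes; oil pressure normal NO
(D) clogged fuel injector — engine temperature normal NO; visible smoke NO; hard starting yes; misfire codes NO; oil pressure normal yes
(E) failing ignition coil — does not account for visible smoke, oil pressure normal
(F) failing water pump — engine temperature normal yes; visible smoke yes; hard starting yes (through visible smoke → hard starting); misfire codes yes (through visible smoke → misfire codes); oil pressure normal yes
(F) alone accounts for all the evidence.

F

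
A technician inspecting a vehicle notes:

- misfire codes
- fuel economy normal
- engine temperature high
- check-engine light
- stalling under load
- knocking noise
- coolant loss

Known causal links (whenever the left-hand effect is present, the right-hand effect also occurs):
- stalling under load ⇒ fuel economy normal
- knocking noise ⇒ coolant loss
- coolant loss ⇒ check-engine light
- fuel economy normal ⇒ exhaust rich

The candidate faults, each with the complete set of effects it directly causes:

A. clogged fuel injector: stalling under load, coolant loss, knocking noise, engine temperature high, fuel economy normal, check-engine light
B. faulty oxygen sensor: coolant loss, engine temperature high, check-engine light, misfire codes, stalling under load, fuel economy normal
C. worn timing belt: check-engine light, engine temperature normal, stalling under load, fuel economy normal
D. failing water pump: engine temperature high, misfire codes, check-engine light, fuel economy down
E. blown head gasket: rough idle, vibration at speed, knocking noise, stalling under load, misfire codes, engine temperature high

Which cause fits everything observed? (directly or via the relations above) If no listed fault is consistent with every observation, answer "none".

Per-candidate check:
(A) clogged fuel injector — misfire codes miss; fuel economy normal match; engine temperature high match; check-engine light match; stalling under load match; knocking noise match; coolant loss match
(B) faulty oxygen sensor — misfire codes match; fuel economy normal match; engine temperature high match; check-engine light match; stalling under load match; knocking noise miss; coolant loss match
(C) worn timing belt — fails on misfire codes, engine temperature high, knocking noise, coolant loss (predicts engine temperature normal, not engine temperature high)
(D) failing water pump — fails on fuel economy normal, stalling under load, knocking noise, coolant loss (predicts fuel economy down, not fuel economy normal)
(E) blown head gasket — accounts for every observation (fuel economy normal via stalling under load → fuel economy normal)
Only (E) is consistent with every observation.

E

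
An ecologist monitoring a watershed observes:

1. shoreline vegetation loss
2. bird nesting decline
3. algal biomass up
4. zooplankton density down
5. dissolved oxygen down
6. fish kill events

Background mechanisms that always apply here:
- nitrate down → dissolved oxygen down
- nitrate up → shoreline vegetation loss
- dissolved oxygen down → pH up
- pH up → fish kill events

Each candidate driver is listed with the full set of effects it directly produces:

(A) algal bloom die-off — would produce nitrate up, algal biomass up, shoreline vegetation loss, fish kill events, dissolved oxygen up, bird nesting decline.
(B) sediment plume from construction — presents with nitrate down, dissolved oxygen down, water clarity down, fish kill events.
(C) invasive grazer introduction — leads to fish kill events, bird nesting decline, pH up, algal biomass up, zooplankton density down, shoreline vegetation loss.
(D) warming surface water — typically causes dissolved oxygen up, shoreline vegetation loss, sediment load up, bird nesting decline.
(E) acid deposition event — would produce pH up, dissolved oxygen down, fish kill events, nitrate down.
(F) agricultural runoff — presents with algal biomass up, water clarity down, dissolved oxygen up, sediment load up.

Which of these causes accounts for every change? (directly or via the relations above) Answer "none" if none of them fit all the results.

none

For each candidate, compare predicted effects to what was observed:
(A) algal bloom die-off — shoreline vegetation loss match; bird nesting decline match; algal biomass up match; zooplankton density down miss; dissolved oxygen down miss; fish kill events match
(B) sediment plume from construction — shoreline vegetation loss miss; bird nesting decline miss; algal biomass up miss; zooplankton density down miss; dissolved oxygen down match; fish kill events match
(C) invasive grazer introduction — shoreline vegetation loss match; bird nesting decline match; algal biomass up match; zooplankton density down match; dissolved oxygen down miss; fish kill events match
(D) warming surface water — fails on algal biomass up, zooplankton density down, dissolved oxygen down, fish kill events (predicts dissolved oxygen up, not dissolved oxygen down)
(E) acid deposition event — shoreline vegetation loss miss; bird nesting decline miss; algal biomass up miss; zooplankton density down miss; dissolved oxygen down match; fish kill events match
(F) agricultural runoff — fails on shoreline vegetation loss, bird nesting decline, zooplankton density down, dissolved oxygen down, fish kill events (predicts dissolved oxygen up, not dissolved oxygen down)
None of the listed candidates fits everything.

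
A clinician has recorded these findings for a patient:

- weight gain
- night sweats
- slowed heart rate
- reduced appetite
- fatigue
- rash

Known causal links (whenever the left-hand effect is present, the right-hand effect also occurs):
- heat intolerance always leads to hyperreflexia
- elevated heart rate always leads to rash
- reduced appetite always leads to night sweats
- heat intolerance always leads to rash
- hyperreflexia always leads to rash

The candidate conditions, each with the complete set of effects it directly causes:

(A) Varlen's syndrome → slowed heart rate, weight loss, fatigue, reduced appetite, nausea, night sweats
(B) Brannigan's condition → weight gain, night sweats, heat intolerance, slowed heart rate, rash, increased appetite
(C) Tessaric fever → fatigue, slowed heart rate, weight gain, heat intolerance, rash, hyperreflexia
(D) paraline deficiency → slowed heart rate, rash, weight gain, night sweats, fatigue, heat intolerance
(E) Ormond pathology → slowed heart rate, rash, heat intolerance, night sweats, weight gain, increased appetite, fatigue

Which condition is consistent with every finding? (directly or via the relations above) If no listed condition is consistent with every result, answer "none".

Per-candidate check:
(A) Varlen's syndrome — weight gain -; night sweats +; slowed heart rate +; reduced appetite +; fatigue +; rash -
(B) Brannigan's condition — weight gain +; night sweats +; slowed heart rate +; reduced appetite -; fatigue -; rash +
(C) Tessaric fever — does not account for night sweats, reduced appetite
(D) paraline deficiency — weight gain +; night sweats +; slowed heart rate +; reduced appetite -; fatigue +; rash +
(E) Ormond pathology — weight gain +; night sweats +; slowed heart rate +; reduced appetite -; fatigue +; rash +
None of the listed candidates fits everything.

none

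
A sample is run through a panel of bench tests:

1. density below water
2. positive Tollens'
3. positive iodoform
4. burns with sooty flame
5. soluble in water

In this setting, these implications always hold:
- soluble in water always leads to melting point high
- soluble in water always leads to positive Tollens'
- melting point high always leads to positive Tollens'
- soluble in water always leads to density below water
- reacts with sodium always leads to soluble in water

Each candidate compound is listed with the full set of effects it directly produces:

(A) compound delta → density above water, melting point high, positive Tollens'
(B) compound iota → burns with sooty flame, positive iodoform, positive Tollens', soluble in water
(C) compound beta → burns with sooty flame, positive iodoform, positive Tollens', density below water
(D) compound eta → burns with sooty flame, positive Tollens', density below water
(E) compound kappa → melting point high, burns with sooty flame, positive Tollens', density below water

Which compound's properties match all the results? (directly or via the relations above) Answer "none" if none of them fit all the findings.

Per-candidate check:
(A) compound delta — density below water miss; positive Tollens' match; positive iodoform miss; burns with sooty flame miss; soluble in water miss
(B) compound iota — accounts for every observation (density below water through soluble in water → density below water)
(C) compound beta — does not account for soluble in water
(D) compound eta — does not account for positive iodoform, soluble in water
(E) compound kappa — does not account for positive iodoform, soluble in water
Only (B) is consistent with every observation.

B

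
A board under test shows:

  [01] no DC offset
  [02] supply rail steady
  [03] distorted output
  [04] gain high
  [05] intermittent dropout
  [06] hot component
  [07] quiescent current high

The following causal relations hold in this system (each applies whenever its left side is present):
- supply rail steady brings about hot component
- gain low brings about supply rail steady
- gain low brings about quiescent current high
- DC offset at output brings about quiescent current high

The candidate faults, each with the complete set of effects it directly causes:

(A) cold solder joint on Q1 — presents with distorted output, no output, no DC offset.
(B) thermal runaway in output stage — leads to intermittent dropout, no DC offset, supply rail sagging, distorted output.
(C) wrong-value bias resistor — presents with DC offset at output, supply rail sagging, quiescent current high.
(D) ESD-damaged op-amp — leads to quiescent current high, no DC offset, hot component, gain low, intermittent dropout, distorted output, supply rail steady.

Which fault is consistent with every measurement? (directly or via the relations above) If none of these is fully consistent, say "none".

For each candidate, compare predicted effects to what was observed:
(A) cold solder joint on Q1 — no DC offset yes; supply rail steady NO; distorted output yes; gain high NO; intermittent dropout NO; hot component NO; quiescent current high NO
(B) thermal runaway in output stage — no DC offset yes; supply rail steady NO; distorted output yes; gain high NO; intermittent dropout yes; hot component NO; quiescent current high NO
(C) wrong-value bias resistor — fails on no DC offset, supply rail steady, distorted output, gain high, intermittent dropout, hot component (predicts DC offset at output, not no DC offset; predicts supply rail sagging, not supply rail steady)
(D) ESD-damaged op-amp — no DC offset yes; supply rail steady yes; distorted output yes; gain high NO; intermittent dropout yes; hot component yes; quiescent current high yes
Every candidate fails on at least one observation.

none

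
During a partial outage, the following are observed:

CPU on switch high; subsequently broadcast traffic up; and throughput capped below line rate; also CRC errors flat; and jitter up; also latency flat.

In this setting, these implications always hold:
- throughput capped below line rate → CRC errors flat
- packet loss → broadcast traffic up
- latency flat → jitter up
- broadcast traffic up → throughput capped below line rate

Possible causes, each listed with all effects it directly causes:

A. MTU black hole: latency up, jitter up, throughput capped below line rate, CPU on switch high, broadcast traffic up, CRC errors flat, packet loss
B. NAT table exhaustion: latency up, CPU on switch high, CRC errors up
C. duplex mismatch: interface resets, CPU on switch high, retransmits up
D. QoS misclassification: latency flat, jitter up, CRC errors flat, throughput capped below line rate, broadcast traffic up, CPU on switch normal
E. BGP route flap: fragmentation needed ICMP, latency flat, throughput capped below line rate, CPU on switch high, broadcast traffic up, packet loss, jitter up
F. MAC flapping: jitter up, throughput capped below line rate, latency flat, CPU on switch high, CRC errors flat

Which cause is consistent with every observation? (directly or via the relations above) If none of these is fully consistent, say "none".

E

Checking each candidate against the observations:
(A) MTU black hole — fails on latency flat (predicts latency up, not latency flat)
(B) NAT table exhaustion — fails on broadcast traffic up, throughput capped below line rate, CRC errors flat, jitter up, latency flat (predicts CRC errors up, not CRC errors flat; predicts latency up, not latency flat)
(C) duplex mismatch — does not account for broadcast traffic up, throughput capped below line rate, CRC errors flat, jitter up, latency flat
(D) QoS misclassification — CPU on switch high NO; broadcast traffic up yes; throughput capped below line rate yes; CRC errors flat yes; jitter up yes; latency flat yes
(E) BGP route flap — CPU on switch high yes; broadcast traffic up yes; throughput capped below line rate yes; CRC errors flat yes (by throughput capped below line rate → CRC errors flat); jitter up yes; latency flat yes
(F) MAC flapping — does not account for broadcast traffic up
(E) alone accounts for all the evidence.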